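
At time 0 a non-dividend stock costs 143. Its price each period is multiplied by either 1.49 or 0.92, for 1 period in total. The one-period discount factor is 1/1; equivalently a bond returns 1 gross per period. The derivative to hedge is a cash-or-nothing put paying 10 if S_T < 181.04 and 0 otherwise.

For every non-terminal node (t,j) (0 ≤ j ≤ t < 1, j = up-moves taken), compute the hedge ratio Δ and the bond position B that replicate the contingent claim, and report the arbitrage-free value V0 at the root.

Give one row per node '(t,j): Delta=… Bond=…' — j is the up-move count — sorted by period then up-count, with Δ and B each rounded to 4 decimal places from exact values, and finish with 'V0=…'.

(0,0): Delta=-0.1227 Bond=26.1404
V0=8.5965

The replicating-portfolio and risk-neutral prices coincide; use p* = (1−0.92)/(1.49−0.92) = 0.1404 for the latter.
At expiry t=1: V(1,0)=10.0000, V(1,1)=0.0000
  t=0,j=0: stock 143.0000 → up 213.0700 (V=0.0000), down 131.5600 (V=10.0000). Price 8.5965; hedge Δ=-0.1227, bond B=26.1404.
Self-financing check: at every node Δ·S+B equals the discounted successor values.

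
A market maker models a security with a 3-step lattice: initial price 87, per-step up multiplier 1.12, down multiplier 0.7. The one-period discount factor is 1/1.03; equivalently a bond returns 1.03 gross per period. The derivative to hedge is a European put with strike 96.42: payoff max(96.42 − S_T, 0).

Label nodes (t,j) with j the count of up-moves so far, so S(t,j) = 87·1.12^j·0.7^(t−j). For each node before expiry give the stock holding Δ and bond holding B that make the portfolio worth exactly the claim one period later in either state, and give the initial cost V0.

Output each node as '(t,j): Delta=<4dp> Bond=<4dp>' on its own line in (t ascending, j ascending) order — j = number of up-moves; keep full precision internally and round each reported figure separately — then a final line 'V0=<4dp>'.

(0,0): Delta=-0.5890 Bond=63.9365
(1,0): Delta=-1.0000 Bond=90.8851
(1,1): Delta=-0.5189 Bond=59.0280
(2,0): Delta=-1.0000 Bond=93.6117
(2,1): Delta=-1.0000 Bond=93.6117
(2,2): Delta=-0.4369 Bond=51.8499
V0=12.6944

Under the risk-neutral measure, an up-move has probability p* = (R−d)/(u−d) = 0.7857 and values discount at R = 1.03.
At expiry t=3: V(3,0)=66.5790, V(3,1)=48.6744, V(3,2)=20.0270, V(3,3)=0.0000
  t=2,j=0: stock 42.6300 → up 47.7456 (V=48.6744), down 29.8410 (V=66.5790). Price 50.9817; hedge Δ=-1.0000, bond B=93.6117.
  t=2,j=1: stock 68.2080 → up 76.3930 (V=20.0270), down 47.7456 (V=48.6744). Price 25.4037; hedge Δ=-1.0000, bond B=93.6117.
  t=2,j=2: stock 109.1328 → up 122.2287 (V=0.0000), down 76.3930 (V=20.0270). Price 4.1665; hedge Δ=-0.4369, bond B=51.8499.
  t=1,j=0: stock 60.9000 → up 68.2080 (V=25.4037), down 42.6300 (V=50.9817). Price 29.9851; hedge Δ=-1.0000, bond B=90.8851.
  t=1,j=1: stock 97.4400 → up 109.1328 (V=4.1665), down 68.2080 (V=25.4037). Price 8.4634; hedge Δ=-0.5189, bond B=59.0280.
  t=0,j=0: stock 87.0000 → up 97.4400 (V=8.4634), down 60.9000 (V=29.9851). Price 12.6944; hedge Δ=-0.5890, bond B=63.9365.
Check: Δ(0,0)·S0 + B(0,0) = 12.6944 = V0.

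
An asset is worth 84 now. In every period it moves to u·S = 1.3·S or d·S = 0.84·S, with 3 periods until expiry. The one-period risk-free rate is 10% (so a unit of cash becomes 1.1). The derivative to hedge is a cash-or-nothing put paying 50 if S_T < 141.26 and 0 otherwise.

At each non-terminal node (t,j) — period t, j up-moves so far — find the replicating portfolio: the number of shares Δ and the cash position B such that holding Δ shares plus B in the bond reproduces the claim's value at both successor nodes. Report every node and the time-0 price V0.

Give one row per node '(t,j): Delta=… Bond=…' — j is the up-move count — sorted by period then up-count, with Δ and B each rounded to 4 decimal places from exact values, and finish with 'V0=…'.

(0,0): Delta=-0.3416 Bond=59.4809
(1,0): Delta=0.0000 Bond=41.3223
(1,1): Delta=-0.5115 Bond=83.9726
(2,0): Delta=0.0000 Bond=45.4545
(2,1): Delta=0.0000 Bond=45.4545
(2,2): Delta=-0.7657 Bond=128.4585
V0=30.7825

Under the risk-neutral measure, an up-move has probability p* = (R−d)/(u−d) = 0.5652 and values discount at R = 1.1.
Terminal payoffs: V(3,0)=50.0000, V(3,1)=50.0000, V(3,2)=50.0000, V(3,3)=0.0000
  t=2,j=0: stock 59.2704 → up 77.0515 (V=50.0000), down 49.7871 (V=50.0000). Price 45.4545; hedge Δ=0.0000, bond B=45.4545.
  t=2,j=1: stock 91.7280 → up 119.2464 (V=50.0000), down 77.0515 (V=50.0000). Price 45.4545; hedge Δ=0.0000, bond B=45.4545.
  t=2,j=2: stock 141.9600 → up 184.5480 (V=0.0000), down 119.2464 (V=50.0000). Price 19.7628; hedge Δ=-0.7657, bond B=128.4585.
  t=1,j=0: stock 70.5600 → up 91.7280 (V=45.4545), down 59.2704 (V=45.4545). Price 41.3223; hedge Δ=0.0000, bond B=41.3223.
  t=1,j=1: stock 109.2000 → up 141.9600 (V=19.7628), down 91.7280 (V=45.4545). Price 28.1210; hedge Δ=-0.5115, bond B=83.9726.
  t=0,j=0: stock 84.0000 → up 109.2000 (V=28.1210), down 70.5600 (V=41.3223). Price 30.7825; hedge Δ=-0.3416, bond B=59.4809.
Each (Δ,B) replicates both successor values, so the strategy is self-financing and V0 is arbitrage-free.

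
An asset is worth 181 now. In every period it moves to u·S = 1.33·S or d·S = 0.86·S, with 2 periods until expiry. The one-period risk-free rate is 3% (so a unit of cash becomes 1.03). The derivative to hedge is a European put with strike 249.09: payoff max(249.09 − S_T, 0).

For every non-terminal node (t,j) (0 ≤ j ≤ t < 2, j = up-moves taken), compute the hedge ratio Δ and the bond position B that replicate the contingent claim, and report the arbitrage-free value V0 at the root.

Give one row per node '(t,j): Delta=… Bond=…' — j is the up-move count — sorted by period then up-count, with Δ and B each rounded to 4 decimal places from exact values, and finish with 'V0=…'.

(0,0): Delta=-0.7066 Bond=190.4477
(1,0): Delta=-1.0000 Bond=241.8350
(1,1): Delta=-0.3718 Bond=115.5603
V0=62.5568

Since d<R<u, set p* = (R−d)/(u−d) = 0.3617; price each node as the discounted p*-expectation of its children.
Terminal payoffs: V(2,0)=115.2224, V(2,1)=42.0622, V(2,2)=0.0000
Node (1,0) S=155.6600: V=(p*·42.0622+(1−p*)·115.2224)/1.03=86.1750; Δ=(42.0622−115.2224)/(207.0278−133.8676)=-1.0000; B=V−Δ·S=241.8350
Node (1,1) S=240.7300: V=(p*·0.0000+(1−p*)·42.0622)/1.03=26.0662; Δ=(0.0000−42.0622)/(320.1709−207.0278)=-0.3718; B=V−Δ·S=115.5603
Node (0,0) S=181.0000: V=(p*·26.0662+(1−p*)·86.1750)/1.03=62.5568; Δ=(26.0662−86.1750)/(240.7300−155.6600)=-0.7066; B=V−Δ·S=190.4477
Each (Δ,B) replicates both successor values, so the strategy is self-financing and V0 is arbitrage-free.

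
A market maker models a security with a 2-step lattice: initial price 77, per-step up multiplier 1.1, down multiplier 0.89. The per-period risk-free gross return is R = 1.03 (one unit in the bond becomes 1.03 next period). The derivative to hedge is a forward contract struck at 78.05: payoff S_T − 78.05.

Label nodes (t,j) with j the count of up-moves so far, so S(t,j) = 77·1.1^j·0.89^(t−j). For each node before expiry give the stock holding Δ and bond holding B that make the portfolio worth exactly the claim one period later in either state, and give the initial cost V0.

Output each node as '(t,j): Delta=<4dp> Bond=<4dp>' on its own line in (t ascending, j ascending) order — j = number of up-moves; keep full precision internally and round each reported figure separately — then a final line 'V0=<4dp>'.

(0,0): Delta=1.0000 Bond=-73.5696
(1,0): Delta=1.0000 Bond=-75.7767
(1,1): Delta=1.0000 Bond=-75.7767
V0=3.4304

The replicating-portfolio and risk-neutral prices coincide; use p* = (1.03−0.89)/(1.1−0.89) = 0.6667 for the latter.
Terminal payoffs: V(2,0)=-17.0583, V(2,1)=-2.6670, V(2,2)=15.1200
(1,0): S=68.5300. Δ = (V_up−V_dn)/(S_up−S_dn) = (-2.6670−-17.0583)/(75.3830−60.9917) = 1.0000. V = [p*·-2.6670 + (1−p*)·-17.0583]/1.03 = -7.2467. B = V − Δ·S = -75.7767.
(1,1): S=84.7000. Δ = (V_up−V_dn)/(S_up−S_dn) = (15.1200−-2.6670)/(93.1700−75.3830) = 1.0000. V = [p*·15.1200 + (1−p*)·-2.6670]/1.03 = 8.9233. B = V − Δ·S = -75.7767.
(0,0): S=77.0000. Δ = (V_up−V_dn)/(S_up−S_dn) = (8.9233−-7.2467)/(84.7000−68.5300) = 1.0000. V = [p*·8.9233 + (1−p*)·-7.2467]/1.03 = 3.4304. B = V − Δ·S = -73.5696.
The time-0 hedge costs 3.4304, which is the no-arbitrage price.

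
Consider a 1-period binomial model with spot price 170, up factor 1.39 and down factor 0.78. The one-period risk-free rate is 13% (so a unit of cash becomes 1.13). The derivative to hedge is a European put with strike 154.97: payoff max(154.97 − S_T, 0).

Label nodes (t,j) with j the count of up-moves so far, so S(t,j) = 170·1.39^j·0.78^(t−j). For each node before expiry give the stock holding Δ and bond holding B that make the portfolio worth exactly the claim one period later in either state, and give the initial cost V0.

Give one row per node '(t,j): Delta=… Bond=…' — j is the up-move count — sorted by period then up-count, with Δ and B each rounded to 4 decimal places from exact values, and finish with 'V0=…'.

(0,0): Delta=-0.2157 Bond=45.1100
V0=8.4378

Under the risk-neutral measure, an up-move has probability p* = (R−d)/(u−d) = 0.5738 and values discount at R = 1.13.
Payoff layer (t=1): V(1,0)=22.3700, V(1,1)=0.0000
(0,0): S=170.0000. Δ = (V_up−V_dn)/(S_up−S_dn) = (0.0000−22.3700)/(236.3000−132.6000) = -0.2157. V = [p*·0.0000 + (1−p*)·22.3700]/1.13 = 8.4378. B = V − Δ·S = 45.1100.
Check: Δ(0,0)·S0 + B(0,0) = 8.4378 = V0.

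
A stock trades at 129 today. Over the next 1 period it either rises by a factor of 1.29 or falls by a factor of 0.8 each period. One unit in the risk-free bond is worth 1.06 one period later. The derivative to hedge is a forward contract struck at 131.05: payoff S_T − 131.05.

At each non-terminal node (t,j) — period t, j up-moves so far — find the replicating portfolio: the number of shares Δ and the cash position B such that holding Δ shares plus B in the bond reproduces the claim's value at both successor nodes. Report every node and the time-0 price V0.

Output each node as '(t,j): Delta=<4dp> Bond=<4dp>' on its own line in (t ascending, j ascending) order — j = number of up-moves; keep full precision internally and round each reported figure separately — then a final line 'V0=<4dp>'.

(0,0): Delta=1.0000 Bond=-123.6321
V0=5.3679

No-arbitrage ⇒ martingale measure with p* = (R−d)/(u−d) = 0.5306.
Payoff layer (t=1): V(1,0)=-27.8500, V(1,1)=35.3600
Node (0,0) S=129.0000: V=(p*·35.3600+(1−p*)·-27.8500)/1.06=5.3679; Δ=(35.3600−-27.8500)/(166.4100−103.2000)=1.0000; B=V−Δ·S=-123.6321
Self-financing check: at every node Δ·S+B equals the discounted successor values.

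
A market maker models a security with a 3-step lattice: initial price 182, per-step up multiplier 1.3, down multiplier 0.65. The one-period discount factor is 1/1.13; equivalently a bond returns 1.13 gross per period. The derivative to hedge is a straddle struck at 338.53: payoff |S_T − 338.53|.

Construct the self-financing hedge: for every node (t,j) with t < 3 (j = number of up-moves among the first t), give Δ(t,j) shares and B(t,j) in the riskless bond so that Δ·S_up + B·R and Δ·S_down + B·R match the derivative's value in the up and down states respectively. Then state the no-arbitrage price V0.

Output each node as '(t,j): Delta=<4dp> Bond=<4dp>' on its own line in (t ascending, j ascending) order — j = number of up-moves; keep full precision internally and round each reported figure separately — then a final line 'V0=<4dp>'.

Since d<R<u, set p* = (R−d)/(u−d) = 0.7385; price each node as the discounted p*-expectation of its children.
At expiry t=3: V(3,0)=288.5482, V(3,1)=238.5665, V(3,2)=138.6030, V(3,3)=61.3240
(2,0): S=76.8950. Δ = (V_up−V_dn)/(S_up−S_dn) = (238.5665−288.5482)/(99.9635−49.9818) = -1.0000. V = [p*·238.5665 + (1−p*)·288.5482]/1.13 = 222.6891. B = V − Δ·S = 299.5841.
(2,1): S=153.7900. Δ = (V_up−V_dn)/(S_up−S_dn) = (138.6030−238.5665)/(199.9270−99.9635) = -1.0000. V = [p*·138.6030 + (1−p*)·238.5665]/1.13 = 145.7941. B = V − Δ·S = 299.5841.
(2,2): S=307.5800. Δ = (V_up−V_dn)/(S_up−S_dn) = (61.3240−138.6030)/(399.8540−199.9270) = -0.3865. V = [p*·61.3240 + (1−p*)·138.6030]/1.13 = 72.1552. B = V − Δ·S = 191.0460.
(1,0): S=118.3000. Δ = (V_up−V_dn)/(S_up−S_dn) = (145.7941−222.6891)/(153.7900−76.8950) = -1.0000. V = [p*·145.7941 + (1−p*)·222.6891]/1.13 = 146.8186. B = V − Δ·S = 265.1186.
(1,1): S=236.6000. Δ = (V_up−V_dn)/(S_up−S_dn) = (72.1552−145.7941)/(307.5800−153.7900) = -0.4788. V = [p*·72.1552 + (1−p*)·145.7941]/1.13 = 80.8979. B = V − Δ·S = 194.1884.
(0,0): S=182.0000. Δ = (V_up−V_dn)/(S_up−S_dn) = (80.8979−146.8186)/(236.6000−118.3000) = -0.5572. V = [p*·80.8979 + (1−p*)·146.8186]/1.13 = 86.8484. B = V − Δ·S = 188.2649.
Each (Δ,B) replicates both successor values, so the strategy is self-financing and V0 is arbitrage-free.

(0,0): Delta=-0.5572 Bond=188.2649
(1,0): Delta=-1.0000 Bond=265.1186
(1,1): Delta=-0.4788 Bond=194.1884
(2,0): Delta=-1.0000 Bond=299.5841
(2,1): Delta=-1.0000 Bond=299.5841
(2,2): Delta=-0.3865 Bond=191.0460
V0=86.8484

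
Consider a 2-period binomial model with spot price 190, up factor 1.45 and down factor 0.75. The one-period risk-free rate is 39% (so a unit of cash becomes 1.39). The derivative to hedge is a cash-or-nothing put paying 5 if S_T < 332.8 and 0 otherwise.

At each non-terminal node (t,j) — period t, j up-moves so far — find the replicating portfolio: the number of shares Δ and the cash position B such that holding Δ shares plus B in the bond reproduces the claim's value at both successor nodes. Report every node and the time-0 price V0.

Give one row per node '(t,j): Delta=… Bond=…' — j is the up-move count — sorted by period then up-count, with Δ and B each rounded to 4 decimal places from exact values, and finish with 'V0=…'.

The replicating-portfolio and risk-neutral prices coincide; use p* = (1.39−0.75)/(1.45−0.75) = 0.9143 for the latter.
Terminal values V(2,·): V(2,0)=5.0000, V(2,1)=5.0000, V(2,2)=0.0000
(1,0): S=142.5000. Δ = (V_up−V_dn)/(S_up−S_dn) = (5.0000−5.0000)/(206.6250−106.8750) = 0.0000. V = [p*·5.0000 + (1−p*)·5.0000]/1.39 = 3.5971. B = V − Δ·S = 3.5971.
(1,1): S=275.5000. Δ = (V_up−V_dn)/(S_up−S_dn) = (0.0000−5.0000)/(399.4750−206.6250) = -0.0259. V = [p*·0.0000 + (1−p*)·5.0000]/1.39 = 0.3083. B = V − Δ·S = 7.4512.
(0,0): S=190.0000. Δ = (V_up−V_dn)/(S_up−S_dn) = (0.3083−3.5971)/(275.5000−142.5000) = -0.0247. V = [p*·0.3083 + (1−p*)·3.5971]/1.39 = 0.4246. B = V − Δ·S = 5.1229.
Self-financing check: at every node Δ·S+B equals the discounted successor values.

(0,0): Delta=-0.0247 Bond=5.1229
(1,0): Delta=0.0000 Bond=3.5971
(1,1): Delta=-0.0259 Bond=7.4512
V0=0.4246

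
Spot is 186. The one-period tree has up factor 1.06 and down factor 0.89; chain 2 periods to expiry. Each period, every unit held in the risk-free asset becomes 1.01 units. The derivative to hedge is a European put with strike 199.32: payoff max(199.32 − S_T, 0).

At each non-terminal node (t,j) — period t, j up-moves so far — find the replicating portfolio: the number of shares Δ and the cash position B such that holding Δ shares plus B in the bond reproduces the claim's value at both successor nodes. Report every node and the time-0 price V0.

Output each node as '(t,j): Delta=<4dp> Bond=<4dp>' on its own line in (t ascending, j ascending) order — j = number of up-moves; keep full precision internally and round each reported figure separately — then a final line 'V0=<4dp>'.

(0,0): Delta=-0.7863 Bond=160.3627
(1,0): Delta=-1.0000 Bond=197.3465
(1,1): Delta=-0.7115 Bond=147.2246
V0=14.1157

Since d<R<u, set p* = (R−d)/(u−d) = 0.7059; price each node as the discounted p*-expectation of its children.
Terminal payoffs: V(2,0)=51.9894, V(2,1)=23.8476, V(2,2)=0.0000
(1,0): S=165.5400. Δ = (V_up−V_dn)/(S_up−S_dn) = (23.8476−51.9894)/(175.4724−147.3306) = -1.0000. V = [p*·23.8476 + (1−p*)·51.9894]/1.01 = 31.8065. B = V − Δ·S = 197.3465.
(1,1): S=197.1600. Δ = (V_up−V_dn)/(S_up−S_dn) = (0.0000−23.8476)/(208.9896−175.4724) = -0.7115. V = [p*·0.0000 + (1−p*)·23.8476]/1.01 = 6.9446. B = V − Δ·S = 147.2246.
(0,0): S=186.0000. Δ = (V_up−V_dn)/(S_up−S_dn) = (6.9446−31.8065)/(197.1600−165.5400) = -0.7863. V = [p*·6.9446 + (1−p*)·31.8065]/1.01 = 14.1157. B = V − Δ·S = 160.3627.
Check: Δ(0,0)·S0 + B(0,0) = 14.1157 = V0.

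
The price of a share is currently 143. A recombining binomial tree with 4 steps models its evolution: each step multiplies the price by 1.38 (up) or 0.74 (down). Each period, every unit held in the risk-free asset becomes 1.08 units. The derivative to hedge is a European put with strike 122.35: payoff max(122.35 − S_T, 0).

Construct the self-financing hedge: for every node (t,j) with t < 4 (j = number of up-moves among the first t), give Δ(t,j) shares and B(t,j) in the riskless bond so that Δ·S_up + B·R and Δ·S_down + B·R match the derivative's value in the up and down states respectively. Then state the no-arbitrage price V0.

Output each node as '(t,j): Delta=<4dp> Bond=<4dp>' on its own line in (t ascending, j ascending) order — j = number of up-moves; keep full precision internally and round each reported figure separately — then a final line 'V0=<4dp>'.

(0,0): Delta=-0.1619 Bond=32.7860
(1,0): Delta=-0.3704 Bond=57.4729
(1,1): Delta=-0.0632 Bond=15.9405
(2,0): Delta=-0.7372 Bond=90.7937
(2,1): Delta=-0.1968 Bond=36.7270
(2,2): Delta=0.0000 Bond=0.0000
(3,0): Delta=-1.0000 Bond=113.2870
(3,1): Delta=-0.6128 Bond=84.6190
(3,2): Delta=0.0000 Bond=0.0000
(3,3): Delta=0.0000 Bond=0.0000
V0=9.6385

No-arbitrage ⇒ martingale measure with p* = (R−d)/(u−d) = 0.5313.
At expiry t=4: V(4,0)=79.4692, V(4,1)=42.3831, V(4,2)=0.0000, V(4,3)=0.0000, V(4,4)=0.0000
(3,0): S=57.9470. Δ = (V_up−V_dn)/(S_up−S_dn) = (42.3831−79.4692)/(79.9669−42.8808) = -1.0000. V = [p*·42.3831 + (1−p*)·79.4692]/1.08 = 55.3400. B = V − Δ·S = 113.2870.
(3,1): S=108.0634. Δ = (V_up−V_dn)/(S_up−S_dn) = (0.0000−42.3831)/(149.1275−79.9669) = -0.6128. V = [p*·0.0000 + (1−p*)·42.3831]/1.08 = 18.3954. B = V − Δ·S = 84.6190.
(3,2): S=201.5236. Δ = (V_up−V_dn)/(S_up−S_dn) = (0.0000−0.0000)/(278.1026−149.1275) = 0.0000. V = [p*·0.0000 + (1−p*)·0.0000]/1.08 = 0.0000. B = V − Δ·S = 0.0000.
(3,3): S=375.8143. Δ = (V_up−V_dn)/(S_up−S_dn) = (0.0000−0.0000)/(518.6237−278.1026) = 0.0000. V = [p*·0.0000 + (1−p*)·0.0000]/1.08 = 0.0000. B = V − Δ·S = 0.0000.
(2,0): S=78.3068. Δ = (V_up−V_dn)/(S_up−S_dn) = (18.3954−55.3400)/(108.0634−57.9470) = -0.7372. V = [p*·18.3954 + (1−p*)·55.3400]/1.08 = 33.0678. B = V − Δ·S = 90.7937.
(2,1): S=146.0316. Δ = (V_up−V_dn)/(S_up−S_dn) = (0.0000−18.3954)/(201.5236−108.0634) = -0.1968. V = [p*·0.0000 + (1−p*)·18.3954]/1.08 = 7.9841. B = V − Δ·S = 36.7270.
(2,2): S=272.3292. Δ = (V_up−V_dn)/(S_up−S_dn) = (0.0000−0.0000)/(375.8143−201.5236) = 0.0000. V = [p*·0.0000 + (1−p*)·0.0000]/1.08 = 0.0000. B = V − Δ·S = 0.0000.
(1,0): S=105.8200. Δ = (V_up−V_dn)/(S_up−S_dn) = (7.9841−33.0678)/(146.0316−78.3068) = -0.3704. V = [p*·7.9841 + (1−p*)·33.0678]/1.08 = 18.2797. B = V − Δ·S = 57.4729.
(1,1): S=197.3400. Δ = (V_up−V_dn)/(S_up−S_dn) = (0.0000−7.9841)/(272.3292−146.0316) = -0.0632. V = [p*·0.0000 + (1−p*)·7.9841]/1.08 = 3.4653. B = V − Δ·S = 15.9405.
(0,0): S=143.0000. Δ = (V_up−V_dn)/(S_up−S_dn) = (3.4653−18.2797)/(197.3400−105.8200) = -0.1619. V = [p*·3.4653 + (1−p*)·18.2797]/1.08 = 9.6385. B = V − Δ·S = 32.7860.
Self-financing check: at every node Δ·S+B equals the discounted successor values.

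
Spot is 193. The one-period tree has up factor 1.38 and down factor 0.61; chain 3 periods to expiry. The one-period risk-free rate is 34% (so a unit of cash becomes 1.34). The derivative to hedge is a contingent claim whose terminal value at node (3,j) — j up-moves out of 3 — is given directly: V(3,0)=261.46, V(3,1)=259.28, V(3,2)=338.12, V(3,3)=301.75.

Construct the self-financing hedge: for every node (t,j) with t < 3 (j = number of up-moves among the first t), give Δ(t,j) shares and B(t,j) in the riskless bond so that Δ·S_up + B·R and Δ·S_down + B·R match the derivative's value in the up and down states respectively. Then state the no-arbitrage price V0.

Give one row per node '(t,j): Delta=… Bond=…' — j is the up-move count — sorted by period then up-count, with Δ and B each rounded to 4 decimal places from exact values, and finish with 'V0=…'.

(0,0): Delta=-0.0934 Bond=145.4205
(1,0): Delta=0.6144 Bond=111.5337
(1,1): Delta=-0.1106 Bond=199.4296
(2,0): Delta=-0.0394 Bond=196.4082
(2,1): Delta=0.6302 Bond=146.8823
(2,2): Delta=-0.1285 Bond=273.8303
V0=127.3897

Risk-neutral probability p* = (R−d)/(u−d) = (1.34−0.61)/(1.38−0.61) = 0.9481.
Terminal values V(3,·): V(3,0)=261.4600, V(3,1)=259.2800, V(3,2)=338.1200, V(3,3)=301.7500
  t=2,j=0: stock 71.8153 → up 99.1051 (V=259.2800), down 43.8073 (V=261.4600). Price 193.5770; hedge Δ=-0.0394, bond B=196.4082.
  t=2,j=1: stock 162.4674 → up 224.2050 (V=338.1200), down 99.1051 (V=259.2800). Price 249.2720; hedge Δ=0.6302, bond B=146.8823.
  t=2,j=2: stock 367.5492 → up 507.2179 (V=301.7500), down 224.2050 (V=338.1200). Price 226.5965; hedge Δ=-0.1285, bond B=273.8303.
  t=1,j=0: stock 117.7300 → up 162.4674 (V=249.2720), down 71.8153 (V=193.5770). Price 183.8647; hedge Δ=0.6144, bond B=111.5337.
  t=1,j=1: stock 266.3400 → up 367.5492 (V=226.5965), down 162.4674 (V=249.2720). Price 169.9810; hedge Δ=-0.1106, bond B=199.4296.
  t=0,j=0: stock 193.0000 → up 266.3400 (V=169.9810), down 117.7300 (V=183.8647). Price 127.3897; hedge Δ=-0.0934, bond B=145.4205.
Each (Δ,B) replicates both successor values, so the strategy is self-financing and V0 is arbitrage-free.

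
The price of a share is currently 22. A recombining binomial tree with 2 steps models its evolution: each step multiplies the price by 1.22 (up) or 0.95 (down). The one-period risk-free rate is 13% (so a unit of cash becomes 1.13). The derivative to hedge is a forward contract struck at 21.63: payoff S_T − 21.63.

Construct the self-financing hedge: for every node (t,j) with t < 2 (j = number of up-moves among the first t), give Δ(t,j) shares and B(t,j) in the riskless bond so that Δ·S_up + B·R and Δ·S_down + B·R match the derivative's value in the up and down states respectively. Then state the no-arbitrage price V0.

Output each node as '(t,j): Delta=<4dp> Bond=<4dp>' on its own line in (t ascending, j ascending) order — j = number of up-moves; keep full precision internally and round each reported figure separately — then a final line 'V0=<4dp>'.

Under the risk-neutral measure, an up-move has probability p* = (R−d)/(u−d) = 0.6667 and values discount at R = 1.13.
Terminal payoffs: V(2,0)=-1.7750, V(2,1)=3.8680, V(2,2)=11.1148
  t=1,j=0: stock 20.9000 → up 25.4980 (V=3.8680), down 19.8550 (V=-1.7750). Price 1.7584; hedge Δ=1.0000, bond B=-19.1416.
  t=1,j=1: stock 26.8400 → up 32.7448 (V=11.1148), down 25.4980 (V=3.8680). Price 7.6984; hedge Δ=1.0000, bond B=-19.1416.
  t=0,j=0: stock 22.0000 → up 26.8400 (V=7.6984), down 20.9000 (V=1.7584). Price 5.0605; hedge Δ=1.0000, bond B=-16.9395.
The time-0 hedge costs 5.0605, which is the no-arbitrage price.

(0,0): Delta=1.0000 Bond=-16.9395
(1,0): Delta=1.0000 Bond=-19.1416
(1,1): Delta=1.0000 Bond=-19.1416
V0=5.0605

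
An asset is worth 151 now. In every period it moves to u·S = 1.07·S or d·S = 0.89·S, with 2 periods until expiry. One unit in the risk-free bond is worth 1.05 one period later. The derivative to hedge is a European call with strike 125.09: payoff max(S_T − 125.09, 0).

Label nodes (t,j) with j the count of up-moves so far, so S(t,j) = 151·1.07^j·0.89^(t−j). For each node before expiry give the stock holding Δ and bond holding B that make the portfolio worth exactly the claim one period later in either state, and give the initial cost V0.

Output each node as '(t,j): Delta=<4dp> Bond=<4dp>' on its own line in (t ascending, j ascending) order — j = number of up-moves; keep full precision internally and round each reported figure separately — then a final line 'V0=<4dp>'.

The replicating-portfolio and risk-neutral prices coincide; use p* = (1.05−0.89)/(1.07−0.89) = 0.8889 for the latter.
Terminal values V(2,·): V(2,0)=0.0000, V(2,1)=18.7073, V(2,2)=47.7899
  t=1,j=0: stock 134.3900 → up 143.7973 (V=18.7073), down 119.6071 (V=0.0000). Price 15.8369; hedge Δ=0.7733, bond B=-88.0926.
  t=1,j=1: stock 161.5700 → up 172.8799 (V=47.7899), down 143.7973 (V=18.7073). Price 42.4367; hedge Δ=1.0000, bond B=-119.1333.
  t=0,j=0: stock 151.0000 → up 161.5700 (V=42.4367), down 134.3900 (V=15.8369). Price 37.6011; hedge Δ=0.9787, bond B=-110.1756.
Root portfolio cost Δ·151+B reproduces V0=37.6011.

(0,0): Delta=0.9787 Bond=-110.1756
(1,0): Delta=0.7733 Bond=-88.0926
(1,1): Delta=1.0000 Bond=-119.1333
V0=37.6011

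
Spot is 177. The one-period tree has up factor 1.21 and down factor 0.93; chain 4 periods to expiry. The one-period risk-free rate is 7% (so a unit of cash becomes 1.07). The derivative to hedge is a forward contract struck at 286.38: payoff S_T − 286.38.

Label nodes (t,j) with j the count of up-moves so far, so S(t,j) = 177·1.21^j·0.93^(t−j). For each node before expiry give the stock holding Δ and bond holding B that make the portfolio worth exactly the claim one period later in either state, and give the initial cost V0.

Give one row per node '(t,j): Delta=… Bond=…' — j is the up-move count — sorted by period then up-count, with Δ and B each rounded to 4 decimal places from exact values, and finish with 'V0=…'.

The replicating-portfolio and risk-neutral prices coincide; use p* = (1.07−0.93)/(1.21−0.93) = 0.5000 for the latter.
Terminal values V(4,·): V(4,0)=-153.9748, V(4,1)=-114.1109, V(4,2)=-62.2449, V(4,3)=5.2367, V(4,4)=93.0352
Node (3,0) S=142.3712: V=(p*·-114.1109+(1−p*)·-153.9748)/1.07=-125.2737; Δ=(-114.1109−-153.9748)/(172.2691−132.4052)=1.0000; B=V−Δ·S=-267.6449
Node (3,1) S=185.2356: V=(p*·-62.2449+(1−p*)·-114.1109)/1.07=-82.4092; Δ=(-62.2449−-114.1109)/(224.1351−172.2691)=1.0000; B=V−Δ·S=-267.6449
Node (3,2) S=241.0055: V=(p*·5.2367+(1−p*)·-62.2449)/1.07=-26.6394; Δ=(5.2367−-62.2449)/(291.6167−224.1351)=1.0000; B=V−Δ·S=-267.6449
Node (3,3) S=313.5663: V=(p*·93.0352+(1−p*)·5.2367)/1.07=45.9214; Δ=(93.0352−5.2367)/(379.4152−291.6167)=1.0000; B=V−Δ·S=-267.6449
Node (2,0) S=153.0873: V=(p*·-82.4092+(1−p*)·-125.2737)/1.07=-97.0481; Δ=(-82.4092−-125.2737)/(185.2356−142.3712)=1.0000; B=V−Δ·S=-250.1354
Node (2,1) S=199.1781: V=(p*·-26.6394+(1−p*)·-82.4092)/1.07=-50.9573; Δ=(-26.6394−-82.4092)/(241.0055−185.2356)=1.0000; B=V−Δ·S=-250.1354
Node (2,2) S=259.1457: V=(p*·45.9214+(1−p*)·-26.6394)/1.07=9.0103; Δ=(45.9214−-26.6394)/(313.5663−241.0055)=1.0000; B=V−Δ·S=-250.1354
Node (1,0) S=164.6100: V=(p*·-50.9573+(1−p*)·-97.0481)/1.07=-69.1614; Δ=(-50.9573−-97.0481)/(199.1781−153.0873)=1.0000; B=V−Δ·S=-233.7714
Node (1,1) S=214.1700: V=(p*·9.0103+(1−p*)·-50.9573)/1.07=-19.6014; Δ=(9.0103−-50.9573)/(259.1457−199.1781)=1.0000; B=V−Δ·S=-233.7714
Node (0,0) S=177.0000: V=(p*·-19.6014+(1−p*)·-69.1614)/1.07=-41.4779; Δ=(-19.6014−-69.1614)/(214.1700−164.6100)=1.0000; B=V−Δ·S=-218.4779
Check: Δ(0,0)·S0 + B(0,0) = -41.4779 = V0.

(0,0): Delta=1.0000 Bond=-218.4779
(1,0): Delta=1.0000 Bond=-233.7714
(1,1): Delta=1.0000 Bond=-233.7714
(2,0): Delta=1.0000 Bond=-250.1354
(2,1): Delta=1.0000 Bond=-250.1354
(2,2): Delta=1.0000 Bond=-250.1354
(3,0): Delta=1.0000 Bond=-267.6449
(3,1): Delta=1.0000 Bond=-267.6449
(3,2): Delta=1.0000 Bond=-267.6449
(3,3): Delta=1.0000 Bond=-267.6449
V0=-41.4779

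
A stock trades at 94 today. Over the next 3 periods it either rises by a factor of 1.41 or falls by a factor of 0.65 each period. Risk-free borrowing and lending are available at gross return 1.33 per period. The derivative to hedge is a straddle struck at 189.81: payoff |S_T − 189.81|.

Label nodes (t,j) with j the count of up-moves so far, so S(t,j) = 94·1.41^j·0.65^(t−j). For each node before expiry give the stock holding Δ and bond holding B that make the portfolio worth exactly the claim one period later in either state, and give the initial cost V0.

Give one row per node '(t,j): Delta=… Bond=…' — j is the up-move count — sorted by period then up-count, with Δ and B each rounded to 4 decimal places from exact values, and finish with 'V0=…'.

(0,0): Delta=-0.0663 Bond=37.7863
(1,0): Delta=-1.0000 Bond=107.3040
(1,1): Delta=-0.0157 Bond=43.5442
(2,0): Delta=-1.0000 Bond=142.7143
(2,1): Delta=-1.0000 Bond=142.7143
(2,2): Delta=0.0377 Bond=47.9373
V0=31.5528

Under the risk-neutral measure, an up-move has probability p* = (R−d)/(u−d) = 0.8947 and values discount at R = 1.33.
Terminal payoffs: V(3,0)=163.9952, V(3,1)=133.8118, V(3,2)=68.3371, V(3,3)=73.6928
  t=2,j=0: stock 39.7150 → up 55.9982 (V=133.8118), down 25.8148 (V=163.9952). Price 102.9993; hedge Δ=-1.0000, bond B=142.7143.
  t=2,j=1: stock 86.1510 → up 121.4729 (V=68.3371), down 55.9982 (V=133.8118). Price 56.5633; hedge Δ=-1.0000, bond B=142.7143.
  t=2,j=2: stock 186.8814 → up 263.5028 (V=73.6928), down 121.4729 (V=68.3371). Price 54.9842; hedge Δ=0.0377, bond B=47.9373.
  t=1,j=0: stock 61.1000 → up 86.1510 (V=56.5633), down 39.7150 (V=102.9993). Price 46.2040; hedge Δ=-1.0000, bond B=107.3040.
  t=1,j=1: stock 132.5400 → up 186.8814 (V=54.9842), down 86.1510 (V=56.5633). Price 41.4665; hedge Δ=-0.0157, bond B=43.5442.
  t=0,j=0: stock 94.0000 → up 132.5400 (V=41.4665), down 61.1000 (V=46.2040). Price 31.5528; hedge Δ=-0.0663, bond B=37.7863.
Self-financing check: at every node Δ·S+B equals the discounted successor values.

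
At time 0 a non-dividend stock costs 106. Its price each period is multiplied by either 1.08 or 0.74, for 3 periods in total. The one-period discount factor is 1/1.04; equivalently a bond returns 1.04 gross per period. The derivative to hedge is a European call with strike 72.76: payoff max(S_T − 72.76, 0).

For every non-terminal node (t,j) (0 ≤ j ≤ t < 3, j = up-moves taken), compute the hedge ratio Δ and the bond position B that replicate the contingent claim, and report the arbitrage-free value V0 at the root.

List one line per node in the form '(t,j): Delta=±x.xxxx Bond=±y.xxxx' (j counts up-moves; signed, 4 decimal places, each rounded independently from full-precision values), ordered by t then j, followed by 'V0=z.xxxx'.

Risk-neutral probability p* = (R−d)/(u−d) = (1.04−0.74)/(1.08−0.74) = 0.8824.
Payoff layer (t=3): V(3,0)=0.0000, V(3,1)=0.0000, V(3,2)=18.7324, V(3,3)=60.7695
Node (2,0) S=58.0456: V=(p*·0.0000+(1−p*)·0.0000)/1.04=0.0000; Δ=(0.0000−0.0000)/(62.6892−42.9537)=0.0000; B=V−Δ·S=0.0000
Node (2,1) S=84.7152: V=(p*·18.7324+(1−p*)·0.0000)/1.04=15.8929; Δ=(18.7324−0.0000)/(91.4924−62.6892)=0.6504; B=V−Δ·S=-39.2025
Node (2,2) S=123.6384: V=(p*·60.7695+(1−p*)·18.7324)/1.04=53.6769; Δ=(60.7695−18.7324)/(133.5295−91.4924)=1.0000; B=V−Δ·S=-69.9615
Node (1,0) S=78.4400: V=(p*·15.8929+(1−p*)·0.0000)/1.04=13.4838; Δ=(15.8929−0.0000)/(84.7152−58.0456)=0.5959; B=V−Δ·S=-33.2600
Node (1,1) S=114.4800: V=(p*·53.6769+(1−p*)·15.8929)/1.04=47.3382; Δ=(53.6769−15.8929)/(123.6384−84.7152)=0.9707; B=V−Δ·S=-63.7912
Node (0,0) S=106.0000: V=(p*·47.3382+(1−p*)·13.4838)/1.04=41.6878; Δ=(47.3382−13.4838)/(114.4800−78.4400)=0.9394; B=V−Δ·S=-57.8839
Check: Δ(0,0)·S0 + B(0,0) = 41.6878 = V0.

(0,0): Delta=0.9394 Bond=-57.8839
(1,0): Delta=0.5959 Bond=-33.2600
(1,1): Delta=0.9707 Bond=-63.7912
(2,0): Delta=0.0000 Bond=0.0000
(2,1): Delta=0.6504 Bond=-39.2025
(2,2): Delta=1.0000 Bond=-69.9615
V0=41.6878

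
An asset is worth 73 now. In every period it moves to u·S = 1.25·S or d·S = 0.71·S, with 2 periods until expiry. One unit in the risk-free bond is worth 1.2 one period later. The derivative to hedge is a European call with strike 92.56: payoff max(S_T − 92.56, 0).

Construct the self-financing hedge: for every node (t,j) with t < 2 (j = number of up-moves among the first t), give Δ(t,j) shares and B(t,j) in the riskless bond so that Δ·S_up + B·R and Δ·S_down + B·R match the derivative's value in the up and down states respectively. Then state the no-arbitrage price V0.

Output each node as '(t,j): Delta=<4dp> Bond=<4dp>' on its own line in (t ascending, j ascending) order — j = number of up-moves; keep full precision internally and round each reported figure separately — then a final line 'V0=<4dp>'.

Risk-neutral probability p* = (R−d)/(u−d) = (1.2−0.71)/(1.25−0.71) = 0.9074.
Terminal values V(2,·): V(2,0)=0.0000, V(2,1)=0.0000, V(2,2)=21.5025
Node (1,0) S=51.8300: V=(p*·0.0000+(1−p*)·0.0000)/1.2=0.0000; Δ=(0.0000−0.0000)/(64.7875−36.7993)=0.0000; B=V−Δ·S=0.0000
Node (1,1) S=91.2500: V=(p*·21.5025+(1−p*)·0.0000)/1.2=16.2596; Δ=(21.5025−0.0000)/(114.0625−64.7875)=0.4364; B=V−Δ·S=-23.5598
Node (0,0) S=73.0000: V=(p*·16.2596+(1−p*)·0.0000)/1.2=12.2951; Δ=(16.2596−0.0000)/(91.2500−51.8300)=0.4125; B=V−Δ·S=-17.8153
Self-financing check: at every node Δ·S+B equals the discounted successor values.

(0,0): Delta=0.4125 Bond=-17.8153
(1,0): Delta=0.0000 Bond=0.0000
(1,1): Delta=0.4364 Bond=-23.5598
V0=12.2951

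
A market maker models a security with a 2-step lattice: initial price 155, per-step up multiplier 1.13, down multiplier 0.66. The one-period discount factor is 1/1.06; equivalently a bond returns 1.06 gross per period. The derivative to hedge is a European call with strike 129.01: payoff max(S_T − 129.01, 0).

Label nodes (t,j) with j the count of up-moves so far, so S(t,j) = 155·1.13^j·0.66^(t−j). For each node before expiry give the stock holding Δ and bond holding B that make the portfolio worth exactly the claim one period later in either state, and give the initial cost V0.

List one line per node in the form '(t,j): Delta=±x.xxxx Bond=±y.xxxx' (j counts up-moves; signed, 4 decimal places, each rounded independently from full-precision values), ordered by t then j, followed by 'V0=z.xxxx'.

Since d<R<u, set p* = (R−d)/(u−d) = 0.8511; price each node as the discounted p*-expectation of its children.
Terminal values V(2,·): V(2,0)=0.0000, V(2,1)=0.0000, V(2,2)=68.9095
(1,0): S=102.3000. Δ = (V_up−V_dn)/(S_up−S_dn) = (0.0000−0.0000)/(115.5990−67.5180) = 0.0000. V = [p*·0.0000 + (1−p*)·0.0000]/1.06 = 0.0000. B = V − Δ·S = 0.0000.
(1,1): S=175.1500. Δ = (V_up−V_dn)/(S_up−S_dn) = (68.9095−0.0000)/(197.9195−115.5990) = 0.8371. V = [p*·68.9095 + (1−p*)·0.0000]/1.06 = 55.3268. B = V − Δ·S = -91.2892.
(0,0): S=155.0000. Δ = (V_up−V_dn)/(S_up−S_dn) = (55.3268−0.0000)/(175.1500−102.3000) = 0.7595. V = [p*·55.3268 + (1−p*)·0.0000]/1.06 = 44.4213. B = V − Δ·S = -73.2952.
Check: Δ(0,0)·S0 + B(0,0) = 44.4213 = V0.

(0,0): Delta=0.7595 Bond=-73.2952
(1,0): Delta=0.0000 Bond=0.0000
(1,1): Delta=0.8371 Bond=-91.2892
V0=44.4213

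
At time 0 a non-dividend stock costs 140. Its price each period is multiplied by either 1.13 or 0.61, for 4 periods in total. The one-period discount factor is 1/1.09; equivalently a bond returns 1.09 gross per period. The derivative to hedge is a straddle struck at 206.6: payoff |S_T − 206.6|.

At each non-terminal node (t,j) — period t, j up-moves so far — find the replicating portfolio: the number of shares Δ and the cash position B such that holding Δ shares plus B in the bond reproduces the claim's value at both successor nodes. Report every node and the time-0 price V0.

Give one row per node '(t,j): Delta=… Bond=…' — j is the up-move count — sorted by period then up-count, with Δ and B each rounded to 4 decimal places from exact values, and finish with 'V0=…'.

The replicating-portfolio and risk-neutral prices coincide; use p* = (1.09−0.61)/(1.13−0.61) = 0.9231 for the latter.
At expiry t=4: V(4,0)=187.2158, V(4,1)=170.6916, V(4,2)=140.0812, V(4,3)=83.3766, V(4,4)=21.6663
Node (3,0) S=31.7773: V=(p*·170.6916+(1−p*)·187.2158)/1.09=157.7639; Δ=(170.6916−187.2158)/(35.9084−19.3842)=-1.0000; B=V−Δ·S=189.5413
Node (3,1) S=58.8662: V=(p*·140.0812+(1−p*)·170.6916)/1.09=130.6751; Δ=(140.0812−170.6916)/(66.5188−35.9084)=-1.0000; B=V−Δ·S=189.5413
Node (3,2) S=109.0473: V=(p*·83.3766+(1−p*)·140.0812)/1.09=80.4940; Δ=(83.3766−140.0812)/(123.2234−66.5188)=-1.0000; B=V−Δ·S=189.5413
Node (3,3) S=202.0056: V=(p*·21.6663+(1−p*)·83.3766)/1.09=24.2323; Δ=(21.6663−83.3766)/(228.2663−123.2234)=-0.5875; B=V−Δ·S=142.9060
Node (2,0) S=52.0940: V=(p*·130.6751+(1−p*)·157.7639)/1.09=121.7971; Δ=(130.6751−157.7639)/(58.8662−31.7773)=-1.0000; B=V−Δ·S=173.8911
Node (2,1) S=96.5020: V=(p*·80.4940+(1−p*)·130.6751)/1.09=77.3891; Δ=(80.4940−130.6751)/(109.0473−58.8662)=-1.0000; B=V−Δ·S=173.8911
Node (2,2) S=178.7660: V=(p*·24.2323+(1−p*)·80.4940)/1.09=26.2020; Δ=(24.2323−80.4940)/(202.0056−109.0473)=-0.6052; B=V−Δ·S=134.3975
Node (1,0) S=85.4000: V=(p*·77.3891+(1−p*)·121.7971)/1.09=74.1331; Δ=(77.3891−121.7971)/(96.5020−52.0940)=-1.0000; B=V−Δ·S=159.5331
Node (1,1) S=158.2000: V=(p*·26.2020+(1−p*)·77.3891)/1.09=27.6509; Δ=(26.2020−77.3891)/(178.7660−96.5020)=-0.6222; B=V−Δ·S=126.0876
Node (0,0) S=140.0000: V=(p*·27.6509+(1−p*)·74.1331)/1.09=28.6481; Δ=(27.6509−74.1331)/(158.2000−85.4000)=-0.6385; B=V−Δ·S=118.0370
Check: Δ(0,0)·S0 + B(0,0) = 28.6481 = V0.

(0,0): Delta=-0.6385 Bond=118.0370
(1,0): Delta=-1.0000 Bond=159.5331
(1,1): Delta=-0.6222 Bond=126.0876
(2,0): Delta=-1.0000 Bond=173.8911
(2,1): Delta=-1.0000 Bond=173.8911
(2,2): Delta=-0.6052 Bond=134.3975
(3,0): Delta=-1.0000 Bond=189.5413
(3,1): Delta=-1.0000 Bond=189.5413
(3,2): Delta=-1.0000 Bond=189.5413
(3,3): Delta=-0.5875 Bond=142.9060
V0=28.6481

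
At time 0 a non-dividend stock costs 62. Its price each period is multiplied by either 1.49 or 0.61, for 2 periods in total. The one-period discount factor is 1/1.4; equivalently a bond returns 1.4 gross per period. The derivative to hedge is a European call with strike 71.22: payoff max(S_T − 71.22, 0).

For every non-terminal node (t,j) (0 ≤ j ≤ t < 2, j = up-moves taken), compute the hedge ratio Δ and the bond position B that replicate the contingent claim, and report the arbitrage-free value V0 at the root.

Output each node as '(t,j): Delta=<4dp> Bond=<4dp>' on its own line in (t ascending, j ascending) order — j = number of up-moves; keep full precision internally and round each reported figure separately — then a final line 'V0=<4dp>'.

(0,0): Delta=0.7807 Bond=-21.0899
(1,0): Delta=0.0000 Bond=0.0000
(1,1): Delta=0.8171 Bond=-32.8896
V0=27.3132

Risk-neutral probability p* = (R−d)/(u−d) = (1.4−0.61)/(1.49−0.61) = 0.8977.
Terminal values V(2,·): V(2,0)=0.0000, V(2,1)=0.0000, V(2,2)=66.4262
Node (1,0) S=37.8200: V=(p*·0.0000+(1−p*)·0.0000)/1.4=0.0000; Δ=(0.0000−0.0000)/(56.3518−23.0702)=0.0000; B=V−Δ·S=0.0000
Node (1,1) S=92.3800: V=(p*·66.4262+(1−p*)·0.0000)/1.4=42.5947; Δ=(66.4262−0.0000)/(137.6462−56.3518)=0.8171; B=V−Δ·S=-32.8896
Node (0,0) S=62.0000: V=(p*·42.5947+(1−p*)·0.0000)/1.4=27.3132; Δ=(42.5947−0.0000)/(92.3800−37.8200)=0.7807; B=V−Δ·S=-21.0899
The time-0 hedge costs 27.3132, which is the no-arbitrage price.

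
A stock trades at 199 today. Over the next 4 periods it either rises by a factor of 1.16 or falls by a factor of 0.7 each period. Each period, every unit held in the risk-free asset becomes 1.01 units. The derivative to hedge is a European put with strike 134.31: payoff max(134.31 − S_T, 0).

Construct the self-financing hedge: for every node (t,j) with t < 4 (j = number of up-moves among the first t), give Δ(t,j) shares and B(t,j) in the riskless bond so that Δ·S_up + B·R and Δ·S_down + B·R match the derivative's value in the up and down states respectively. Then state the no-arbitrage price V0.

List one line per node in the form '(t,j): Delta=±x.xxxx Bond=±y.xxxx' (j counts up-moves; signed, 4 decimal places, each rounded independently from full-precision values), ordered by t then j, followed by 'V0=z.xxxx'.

Since d<R<u, set p* = (R−d)/(u−d) = 0.6739; price each node as the discounted p*-expectation of its children.
Payoff layer (t=4): V(4,0)=86.5301, V(4,1)=55.1319, V(4,2)=3.1005, V(4,3)=0.0000, V(4,4)=0.0000
Node (3,0) S=68.2570: V=(p*·55.1319+(1−p*)·86.5301)/1.01=64.7232; Δ=(55.1319−86.5301)/(79.1781−47.7799)=-1.0000; B=V−Δ·S=132.9802
Node (3,1) S=113.1116: V=(p*·3.1005+(1−p*)·55.1319)/1.01=19.8686; Δ=(3.1005−55.1319)/(131.2095−79.1781)=-1.0000; B=V−Δ·S=132.9802
Node (3,2) S=187.4421: V=(p*·0.0000+(1−p*)·3.1005)/1.01=1.0010; Δ=(0.0000−3.1005)/(217.4328−131.2095)=-0.0360; B=V−Δ·S=7.7413
Node (3,3) S=310.6183: V=(p*·0.0000+(1−p*)·0.0000)/1.01=0.0000; Δ=(0.0000−0.0000)/(360.3172−217.4328)=0.0000; B=V−Δ·S=0.0000
Node (2,0) S=97.5100: V=(p*·19.8686+(1−p*)·64.7232)/1.01=34.1536; Δ=(19.8686−64.7232)/(113.1116−68.2570)=-1.0000; B=V−Δ·S=131.6636
Node (2,1) S=161.5880: V=(p*·1.0010+(1−p*)·19.8686)/1.01=7.0827; Δ=(1.0010−19.8686)/(187.4421−113.1116)=-0.2538; B=V−Δ·S=48.0991
Node (2,2) S=267.7744: V=(p*·0.0000+(1−p*)·1.0010)/1.01=0.3232; Δ=(0.0000−1.0010)/(310.6183−187.4421)=-0.0081; B=V−Δ·S=2.4994
Node (1,0) S=139.3000: V=(p*·7.0827+(1−p*)·34.1536)/1.01=15.7526; Δ=(7.0827−34.1536)/(161.5880−97.5100)=-0.4225; B=V−Δ·S=74.6024
Node (1,1) S=230.8400: V=(p*·0.3232+(1−p*)·7.0827)/1.01=2.5023; Δ=(0.3232−7.0827)/(267.7744−161.5880)=-0.0637; B=V−Δ·S=17.1969
Node (0,0) S=199.0000: V=(p*·2.5023+(1−p*)·15.7526)/1.01=6.7555; Δ=(2.5023−15.7526)/(230.8400−139.3000)=-0.1447; B=V−Δ·S=35.5605
Each (Δ,B) replicates both successor values, so the strategy is self-financing and V0 is arbitrage-free.

(0,0): Delta=-0.1447 Bond=35.5605
(1,0): Delta=-0.4225 Bond=74.6024
(1,1): Delta=-0.0637 Bond=17.1969
(2,0): Delta=-1.0000 Bond=131.6636
(2,1): Delta=-0.2538 Bond=48.0991
(2,2): Delta=-0.0081 Bond=2.4994
(3,0): Delta=-1.0000 Bond=132.9802
(3,1): Delta=-1.0000 Bond=132.9802
(3,2): Delta=-0.0360 Bond=7.7413
(3,3): Delta=0.0000 Bond=0.0000
V0=6.7555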